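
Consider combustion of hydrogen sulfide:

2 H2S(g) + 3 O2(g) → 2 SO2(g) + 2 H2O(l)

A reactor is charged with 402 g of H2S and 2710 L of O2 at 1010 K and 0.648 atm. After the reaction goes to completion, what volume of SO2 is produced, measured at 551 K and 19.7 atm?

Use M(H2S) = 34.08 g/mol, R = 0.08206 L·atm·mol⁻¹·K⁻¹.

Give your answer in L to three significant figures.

n(H2S) = 402 / 34.08 = 11.80 mol
n(O2) = PV/RT = (0.648 × 2710) / (0.08206 × 1010) = 21.19 mol
For 11.80 mol H2S, stoichiometry requires (3/2) × 11.80 = 17.70 mol O2; 21.19 mol is available, so H2S is limiting.
n(SO2) = (2/2) × 11.80 = 11.80 mol
V(SO2) = nRT/P = 11.80 × 0.08206 × 551 / 19.7 = 27.08 L

27.1 L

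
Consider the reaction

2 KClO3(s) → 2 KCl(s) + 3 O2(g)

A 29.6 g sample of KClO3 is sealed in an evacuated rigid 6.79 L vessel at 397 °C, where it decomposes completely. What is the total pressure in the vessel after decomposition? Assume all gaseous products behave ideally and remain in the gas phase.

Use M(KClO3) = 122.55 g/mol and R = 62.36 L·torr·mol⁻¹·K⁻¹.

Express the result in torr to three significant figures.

n(KClO3) = 29.6 / 122.55 = 0.2415 mol
n(gas produced) = (3/2) × 0.2415 = 0.3622 mol
P = nRT/V = 0.3622 × 62.36 × 670.15 / 6.79 = 2229 torr

2230 torr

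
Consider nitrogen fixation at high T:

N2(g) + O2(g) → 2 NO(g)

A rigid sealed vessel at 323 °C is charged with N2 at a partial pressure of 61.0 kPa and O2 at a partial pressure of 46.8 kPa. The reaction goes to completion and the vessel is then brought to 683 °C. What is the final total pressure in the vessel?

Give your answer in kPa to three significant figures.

173 kPa

At constant V, partial pressures at 323 °C are proportional to moles, so apply stoichiometry directly to pressures.
P(O2) required for 61.0 kPa of N2 = (1/1) × 61.0 = 61.00 kPa; available 46.8 kPa, so O2 is limiting.
P(N2) remaining = 61.0 − (1/1) × 46.8 = 14.20 kPa
P(gaseous products) = (2)/1 × 46.8 = 93.60 kPa
P_total at 323 °C = 14.20 + 93.60 = 107.8 kPa
Scaling to 683 °C: P = 107.8 × 956.15/596.15 = 172.9 kPa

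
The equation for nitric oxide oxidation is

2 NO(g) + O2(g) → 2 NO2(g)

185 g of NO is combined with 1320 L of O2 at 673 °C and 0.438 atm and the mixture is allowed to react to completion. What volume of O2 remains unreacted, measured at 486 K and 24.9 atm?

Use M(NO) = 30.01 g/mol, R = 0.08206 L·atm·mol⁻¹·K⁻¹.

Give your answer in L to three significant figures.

6.99 L

n(NO) = 185 / 30.01 = 6.165 mol
n(O2) = PV/RT = (0.438 × 1320) / (0.08206 × 946.15) = 7.447 mol
For 6.165 mol NO, stoichiometry requires (1/2) × 6.165 = 3.083 mol O2; 7.447 mol is available, so NO is limiting.
n(O2) consumed = (1/2) × 6.165 = 3.083 mol; remaining = 7.447 − 3.083 = 4.364 mol
V(O2) = nRT/P = 4.364 × 0.08206 × 486 / 24.9 = 6.990 L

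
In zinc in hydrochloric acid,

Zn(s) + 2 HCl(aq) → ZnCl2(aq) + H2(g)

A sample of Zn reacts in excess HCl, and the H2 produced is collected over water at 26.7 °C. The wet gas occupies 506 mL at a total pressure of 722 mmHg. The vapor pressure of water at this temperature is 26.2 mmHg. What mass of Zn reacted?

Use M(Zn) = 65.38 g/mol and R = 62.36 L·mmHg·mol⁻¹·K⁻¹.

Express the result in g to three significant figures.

P(H2) = 722 − 26.2 = 695.8 mmHg
n(H2) = PV/RT = (695.8 × 0.5060) / (62.36 × 299.85) = 0.01883 mol
n(Zn) = (1/1) × 0.01883 = 0.01883 mol
m(Zn) = 0.01883 × 65.38 = 1.231 g

1.23 g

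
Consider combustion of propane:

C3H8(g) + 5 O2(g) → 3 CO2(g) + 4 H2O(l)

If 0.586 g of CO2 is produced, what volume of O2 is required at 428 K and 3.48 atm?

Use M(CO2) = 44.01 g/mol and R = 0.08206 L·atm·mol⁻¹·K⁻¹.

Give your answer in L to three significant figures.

n(CO2) = 0.5860 / 44.01 = 0.01332 mol
n(O2) = (5/3) × 0.01332 = 0.02220 mol
V = nRT/P = 0.02220 × 0.08206 × 428 / 3.48 = 0.2241 L

0.224 L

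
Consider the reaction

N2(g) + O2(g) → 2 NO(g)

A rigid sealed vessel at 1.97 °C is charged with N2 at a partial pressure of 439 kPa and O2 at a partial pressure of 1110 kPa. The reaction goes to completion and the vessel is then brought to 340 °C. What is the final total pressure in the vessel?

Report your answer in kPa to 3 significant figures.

Because the vessel is rigid and T is held at 1.97 °C, work the stoichiometry in partial pressures (P_i = n_iRT/V).
P(O2) required for 439 kPa of N2 = (1/1) × 439 = 439.0 kPa; available 1110 kPa, so N2 is limiting.
P(O2) remaining = 1110 − (1/1) × 439 = 671.0 kPa
P(gaseous products) = (2)/1 × 439 = 878.0 kPa
P_total at 1.97 °C = 671.0 + 878.0 = 1549 kPa
Scaling to 340 °C: P = 1549 × 613.15/275.12 = 3452 kPa

3450 kPa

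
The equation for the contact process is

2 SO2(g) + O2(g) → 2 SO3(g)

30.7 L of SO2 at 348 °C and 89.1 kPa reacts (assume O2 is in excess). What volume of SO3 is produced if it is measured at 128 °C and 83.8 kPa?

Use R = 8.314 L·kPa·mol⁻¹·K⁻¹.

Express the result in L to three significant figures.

n(SO2) = PV/RT = (89.1 × 30.7) / (8.314 × 621.15) = 0.5297 mol
n(SO3) = (2/2) × 0.5297 = 0.5297 mol
V = nRT/P = 0.5297 × 8.314 × 401.15 / 83.8 = 21.08 L

21.1 L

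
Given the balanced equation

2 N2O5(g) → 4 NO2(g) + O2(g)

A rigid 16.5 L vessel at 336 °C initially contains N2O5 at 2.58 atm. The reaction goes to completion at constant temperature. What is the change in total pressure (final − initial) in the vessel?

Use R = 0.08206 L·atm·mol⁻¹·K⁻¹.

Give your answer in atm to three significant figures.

3.87 atm

Rigid vessel, constant T ⇒ P scales with total gas moles (2 → 5).
P_final = (5/2) × 2.58 = 6.450 atm; ΔP = 6.450 − 2.58 = 3.870 atm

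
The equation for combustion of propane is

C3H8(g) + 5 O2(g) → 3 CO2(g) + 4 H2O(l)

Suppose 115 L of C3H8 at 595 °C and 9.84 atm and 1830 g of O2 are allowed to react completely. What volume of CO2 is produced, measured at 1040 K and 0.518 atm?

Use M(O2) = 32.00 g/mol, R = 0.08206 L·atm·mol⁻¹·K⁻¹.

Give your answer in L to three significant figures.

5650 L

n(C3H8) = PV/RT = (9.84 × 115) / (0.08206 × 868.15) = 15.88 mol
n(O2) = 1830 / 32.00 = 57.19 mol
For 15.88 mol C3H8, stoichiometry requires (5/1) × 15.88 = 79.40 mol O2; 57.19 mol is available, so O2 is limiting.
n(CO2) = (3/5) × 57.19 = 34.31 mol
V(CO2) = nRT/P = 34.31 × 0.08206 × 1040 / 0.518 = 5653 L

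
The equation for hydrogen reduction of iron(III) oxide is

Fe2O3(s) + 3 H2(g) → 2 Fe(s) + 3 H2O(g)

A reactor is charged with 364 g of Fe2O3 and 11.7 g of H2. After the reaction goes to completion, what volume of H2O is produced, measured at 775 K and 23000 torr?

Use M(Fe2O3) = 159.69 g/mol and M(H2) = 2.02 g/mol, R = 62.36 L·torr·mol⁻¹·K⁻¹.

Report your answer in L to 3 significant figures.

n(Fe2O3) = 364 / 159.69 = 2.279 mol
n(H2) = 11.7 / 2.02 = 5.792 mol
For 2.279 mol Fe2O3, stoichiometry requires (3/1) × 2.279 = 6.837 mol H2; 5.792 mol is available, so H2 is limiting.
n(H2O) = (3/3) × 5.792 = 5.792 mol
V(H2O) = nRT/P = 5.792 × 62.36 × 775 / 23000 = 12.17 L

12.2 L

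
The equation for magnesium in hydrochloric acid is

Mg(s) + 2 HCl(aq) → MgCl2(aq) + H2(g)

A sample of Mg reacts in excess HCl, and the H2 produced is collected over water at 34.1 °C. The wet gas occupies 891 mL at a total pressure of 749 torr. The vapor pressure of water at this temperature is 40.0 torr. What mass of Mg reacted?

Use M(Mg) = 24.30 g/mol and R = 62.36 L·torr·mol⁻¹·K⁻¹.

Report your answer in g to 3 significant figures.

P(H2) = 749 − 40.0 = 709.0 torr
n(H2) = PV/RT = (709.0 × 0.8910) / (62.36 × 307.25) = 0.03297 mol
n(Mg) = (1/1) × 0.03297 = 0.03297 mol
m(Mg) = 0.03297 × 24.30 = 0.8012 g

0.801 g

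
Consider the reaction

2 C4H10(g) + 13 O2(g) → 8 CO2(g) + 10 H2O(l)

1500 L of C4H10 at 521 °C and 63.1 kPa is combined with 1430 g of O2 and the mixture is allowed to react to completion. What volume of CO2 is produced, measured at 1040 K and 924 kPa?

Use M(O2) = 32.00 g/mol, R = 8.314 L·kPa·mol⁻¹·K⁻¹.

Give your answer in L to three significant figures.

257 L

n(C4H10) = PV/RT = (63.1 × 1500) / (8.314 × 794.15) = 14.34 mol
n(O2) = 1430 / 32.00 = 44.69 mol
For 14.34 mol C4H10, stoichiometry requires (13/2) × 14.34 = 93.21 mol O2; 44.69 mol is available, so O2 is limiting.
n(CO2) = (8/13) × 44.69 = 27.50 mol
V(CO2) = nRT/P = 27.50 × 8.314 × 1040 / 924 = 257.3 L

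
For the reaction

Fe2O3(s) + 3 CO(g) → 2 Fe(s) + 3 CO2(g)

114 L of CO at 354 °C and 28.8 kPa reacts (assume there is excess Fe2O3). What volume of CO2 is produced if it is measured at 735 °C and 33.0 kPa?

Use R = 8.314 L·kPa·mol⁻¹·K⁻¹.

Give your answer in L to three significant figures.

n(CO) = PV/RT = (28.8 × 114) / (8.314 × 627.15) = 0.6297 mol
n(CO2) = (3/3) × 0.6297 = 0.6297 mol
V = nRT/P = 0.6297 × 8.314 × 1008.15 / 33.0 = 159.9 L

160 L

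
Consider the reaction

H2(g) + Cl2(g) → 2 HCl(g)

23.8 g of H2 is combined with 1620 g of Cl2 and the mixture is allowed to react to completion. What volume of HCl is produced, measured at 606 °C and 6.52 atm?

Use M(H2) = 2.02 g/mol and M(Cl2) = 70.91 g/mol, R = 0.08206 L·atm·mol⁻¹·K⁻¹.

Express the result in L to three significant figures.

n(H2) = 23.8 / 2.02 = 11.78 mol
n(Cl2) = 1620 / 70.91 = 22.85 mol
For 11.78 mol H2, stoichiometry requires (1/1) × 11.78 = 11.78 mol Cl2; 22.85 mol is available, so H2 is limiting.
n(HCl) = (2/1) × 11.78 = 23.56 mol
V(HCl) = nRT/P = 23.56 × 0.08206 × 879.15 / 6.52 = 260.7 L

261 L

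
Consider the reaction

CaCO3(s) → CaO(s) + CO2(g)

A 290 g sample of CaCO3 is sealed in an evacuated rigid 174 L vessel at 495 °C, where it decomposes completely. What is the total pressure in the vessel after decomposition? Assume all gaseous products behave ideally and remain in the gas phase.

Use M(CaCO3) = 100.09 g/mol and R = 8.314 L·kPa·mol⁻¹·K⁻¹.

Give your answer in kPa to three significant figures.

n(CaCO3) = 290 / 100.09 = 2.897 mol
n(gas produced) = (1/1) × 2.897 = 2.897 mol
P = nRT/V = 2.897 × 8.314 × 768.15 / 174 = 106.3 kPa

106 kPa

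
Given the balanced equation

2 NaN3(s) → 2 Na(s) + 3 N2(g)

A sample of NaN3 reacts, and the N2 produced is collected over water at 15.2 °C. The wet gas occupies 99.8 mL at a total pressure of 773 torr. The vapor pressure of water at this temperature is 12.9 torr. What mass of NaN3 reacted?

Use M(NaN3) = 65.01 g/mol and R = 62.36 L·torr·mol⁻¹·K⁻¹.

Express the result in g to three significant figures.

P(N2) = 773 − 12.9 = 760.1 torr
n(N2) = PV/RT = (760.1 × 0.09980) / (62.36 × 288.35) = 0.004219 mol
n(NaN3) = (2/3) × 0.004219 = 0.002813 mol
m(NaN3) = 0.002813 × 65.01 = 0.1829 g

0.183 g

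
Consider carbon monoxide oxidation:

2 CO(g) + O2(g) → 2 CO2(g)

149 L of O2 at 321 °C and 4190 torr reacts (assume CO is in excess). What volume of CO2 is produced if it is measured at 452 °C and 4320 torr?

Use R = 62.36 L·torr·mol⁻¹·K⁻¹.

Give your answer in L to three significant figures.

353 L

n(O2) = PV/RT = (4190 × 149) / (62.36 × 594.15) = 16.85 mol
n(CO2) = (2/1) × 16.85 = 33.70 mol
V = nRT/P = 33.70 × 62.36 × 725.15 / 4320 = 352.8 L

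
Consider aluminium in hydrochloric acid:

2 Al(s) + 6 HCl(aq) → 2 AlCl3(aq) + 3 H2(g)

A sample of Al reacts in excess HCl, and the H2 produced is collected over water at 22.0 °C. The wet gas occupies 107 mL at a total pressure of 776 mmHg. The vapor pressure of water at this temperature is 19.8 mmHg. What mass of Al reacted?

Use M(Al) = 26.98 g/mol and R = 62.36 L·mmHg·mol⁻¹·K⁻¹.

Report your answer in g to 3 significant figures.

P(H2) = 776 − 19.8 = 756.2 mmHg
n(H2) = PV/RT = (756.2 × 0.1070) / (62.36 × 295.15) = 0.004396 mol
n(Al) = (2/3) × 0.004396 = 0.002931 mol
m(Al) = 0.002931 × 26.98 = 0.07908 g

0.0791 g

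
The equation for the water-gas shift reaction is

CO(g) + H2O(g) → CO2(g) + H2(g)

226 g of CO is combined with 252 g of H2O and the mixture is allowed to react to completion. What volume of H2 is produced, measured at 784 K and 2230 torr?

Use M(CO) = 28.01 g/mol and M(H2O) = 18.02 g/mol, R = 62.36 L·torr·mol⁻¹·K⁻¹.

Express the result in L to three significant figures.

177 L

n(CO) = 226 / 28.01 = 8.069 mol
n(H2O) = 252 / 18.02 = 13.98 mol
For 8.069 mol CO, stoichiometry requires (1/1) × 8.069 = 8.069 mol H2O; 13.98 mol is available, so CO is limiting.
n(H2) = (1/1) × 8.069 = 8.069 mol
V(H2) = nRT/P = 8.069 × 62.36 × 784 / 2230 = 176.9 L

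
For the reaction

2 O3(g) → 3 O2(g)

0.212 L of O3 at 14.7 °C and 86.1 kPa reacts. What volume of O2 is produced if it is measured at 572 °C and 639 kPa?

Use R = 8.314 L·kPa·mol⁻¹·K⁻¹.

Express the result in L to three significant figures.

0.126 L

n(O3) = PV/RT = (86.1 × 0.212) / (8.314 × 287.85) = 0.007627 mol
n(O2) = (3/2) × 0.007627 = 0.01144 mol
V = nRT/P = 0.01144 × 8.314 × 845.15 / 639 = 0.1258 L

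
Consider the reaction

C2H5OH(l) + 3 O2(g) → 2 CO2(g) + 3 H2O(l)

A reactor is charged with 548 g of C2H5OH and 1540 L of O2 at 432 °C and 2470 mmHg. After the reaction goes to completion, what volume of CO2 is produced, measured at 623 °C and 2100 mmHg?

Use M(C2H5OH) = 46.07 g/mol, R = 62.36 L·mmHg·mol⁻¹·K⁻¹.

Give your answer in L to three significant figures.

n(C2H5OH) = 548 / 46.07 = 11.89 mol
n(O2) = PV/RT = (2470 × 1540) / (62.36 × 705.15) = 86.50 mol
For 11.89 mol C2H5OH, stoichiometry requires (3/1) × 11.89 = 35.67 mol O2; 86.50 mol is available, so C2H5OH is limiting.
n(CO2) = (2/1) × 11.89 = 23.78 mol
V(CO2) = nRT/P = 23.78 × 62.36 × 896.15 / 2100 = 632.8 L

633 L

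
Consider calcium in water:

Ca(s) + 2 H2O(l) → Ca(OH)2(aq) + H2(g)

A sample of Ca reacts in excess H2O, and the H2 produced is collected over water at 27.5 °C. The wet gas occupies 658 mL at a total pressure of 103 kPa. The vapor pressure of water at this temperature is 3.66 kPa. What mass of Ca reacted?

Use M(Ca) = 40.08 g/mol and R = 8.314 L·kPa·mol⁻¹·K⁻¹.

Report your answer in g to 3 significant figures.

P(H2) = 103 − 3.66 = 99.34 kPa
n(H2) = PV/RT = (99.34 × 0.6580) / (8.314 × 300.65) = 0.02615 mol
n(Ca) = (1/1) × 0.02615 = 0.02615 mol
m(Ca) = 0.02615 × 40.08 = 1.048 g

1.05 g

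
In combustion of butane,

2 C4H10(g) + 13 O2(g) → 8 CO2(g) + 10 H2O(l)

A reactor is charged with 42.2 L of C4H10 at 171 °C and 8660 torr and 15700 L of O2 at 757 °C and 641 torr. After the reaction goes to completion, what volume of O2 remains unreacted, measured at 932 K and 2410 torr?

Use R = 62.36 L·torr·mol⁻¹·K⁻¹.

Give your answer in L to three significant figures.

1710 L

n(C4H10) = PV/RT = (8660 × 42.2) / (62.36 × 444.15) = 13.19 mol
n(O2) = PV/RT = (641 × 15700) / (62.36 × 1030.15) = 156.7 mol
For 13.19 mol C4H10, stoichiometry requires (13/2) × 13.19 = 85.73 mol O2; 156.7 mol is available, so C4H10 is limiting.
n(O2) consumed = (13/2) × 13.19 = 85.73 mol; remaining = 156.7 − 85.73 = 70.97 mol
V(O2) = nRT/P = 70.97 × 62.36 × 932 / 2410 = 1712 L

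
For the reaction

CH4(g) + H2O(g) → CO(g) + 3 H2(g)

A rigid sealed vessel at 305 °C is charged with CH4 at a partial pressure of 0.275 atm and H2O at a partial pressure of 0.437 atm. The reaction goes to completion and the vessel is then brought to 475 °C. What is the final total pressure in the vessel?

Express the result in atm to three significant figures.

Because the vessel is rigid and T is held at 305 °C, work the stoichiometry in partial pressures (P_i = n_iRT/V).
P(H2O) required for 0.275 atm of CH4 = (1/1) × 0.275 = 0.2750 atm; available 0.437 atm, so CH4 is limiting.
P(H2O) remaining = 0.437 − (1/1) × 0.275 = 0.1620 atm
P(gaseous products) = (1+3)/1 × 0.275 = 1.100 atm
P_total at 305 °C = 0.1620 + 1.100 = 1.262 atm
Scaling to 475 °C: P = 1.262 × 748.15/578.15 = 1.633 atm

1.63 atm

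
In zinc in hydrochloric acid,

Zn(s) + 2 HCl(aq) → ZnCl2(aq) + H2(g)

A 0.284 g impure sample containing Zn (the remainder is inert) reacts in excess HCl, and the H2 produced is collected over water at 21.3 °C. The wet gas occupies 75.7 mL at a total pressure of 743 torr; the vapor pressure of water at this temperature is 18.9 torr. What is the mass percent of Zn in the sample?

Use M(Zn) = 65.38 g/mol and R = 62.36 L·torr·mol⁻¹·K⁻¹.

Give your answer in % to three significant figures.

68.7 %

P(H2) = 743 − 18.9 = 724.1 torr
n(H2) = PV/RT = (724.1 × 0.07570) / (62.36 × 294.45) = 0.002985 mol
n(Zn) = (1/1) × 0.002985 = 0.002985 mol
m(Zn) = 0.002985 × 65.38 = 0.1952 g
%Zn = 0.1952 / 0.284 × 100 = 68.73%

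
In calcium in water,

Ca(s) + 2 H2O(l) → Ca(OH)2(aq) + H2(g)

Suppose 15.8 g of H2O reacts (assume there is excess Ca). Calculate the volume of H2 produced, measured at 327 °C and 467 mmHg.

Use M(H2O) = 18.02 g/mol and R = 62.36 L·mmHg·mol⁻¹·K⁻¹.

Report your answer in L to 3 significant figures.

35.1 L

n(H2O) = 15.80 / 18.02 = 0.8768 mol
n(H2) = (1/2) × 0.8768 = 0.4384 mol
V = nRT/P = 0.4384 × 62.36 × 600.15 / 467 = 35.13 L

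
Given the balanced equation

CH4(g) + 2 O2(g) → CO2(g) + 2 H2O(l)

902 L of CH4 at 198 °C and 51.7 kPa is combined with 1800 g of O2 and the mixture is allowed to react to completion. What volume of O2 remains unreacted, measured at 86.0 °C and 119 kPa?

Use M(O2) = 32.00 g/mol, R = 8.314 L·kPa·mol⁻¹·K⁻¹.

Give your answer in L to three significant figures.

814 L

n(CH4) = PV/RT = (51.7 × 902) / (8.314 × 471.15) = 11.90 mol
n(O2) = 1800 / 32.00 = 56.25 mol
For 11.90 mol CH4, stoichiometry requires (2/1) × 11.90 = 23.80 mol O2; 56.25 mol is available, so CH4 is limiting.
n(O2) consumed = (2/1) × 11.90 = 23.80 mol; remaining = 56.25 − 23.80 = 32.45 mol
V(O2) = nRT/P = 32.45 × 8.314 × 359.15 / 119 = 814.2 L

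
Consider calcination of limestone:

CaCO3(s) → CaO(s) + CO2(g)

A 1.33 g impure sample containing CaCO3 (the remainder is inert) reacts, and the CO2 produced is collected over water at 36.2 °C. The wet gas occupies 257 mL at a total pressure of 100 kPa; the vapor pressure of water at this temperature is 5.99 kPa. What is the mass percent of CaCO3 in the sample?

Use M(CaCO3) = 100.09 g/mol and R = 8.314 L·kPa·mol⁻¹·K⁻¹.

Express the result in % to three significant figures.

P(CO2) = 100 − 5.99 = 94.01 kPa
n(CO2) = PV/RT = (94.01 × 0.2570) / (8.314 × 309.35) = 0.009394 mol
n(CaCO3) = (1/1) × 0.009394 = 0.009394 mol
m(CaCO3) = 0.009394 × 100.09 = 0.9402 g
%CaCO3 = 0.9402 / 1.33 × 100 = 70.69%

70.7 %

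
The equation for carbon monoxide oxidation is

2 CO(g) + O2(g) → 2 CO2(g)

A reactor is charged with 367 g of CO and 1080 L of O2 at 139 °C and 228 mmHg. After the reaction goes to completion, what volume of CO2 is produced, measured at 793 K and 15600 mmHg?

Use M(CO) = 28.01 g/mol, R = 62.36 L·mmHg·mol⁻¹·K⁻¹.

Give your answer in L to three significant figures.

n(CO) = 367 / 28.01 = 13.10 mol
n(O2) = PV/RT = (228 × 1080) / (62.36 × 412.15) = 9.581 mol
For 13.10 mol CO, stoichiometry requires (1/2) × 13.10 = 6.550 mol O2; 9.581 mol is available, so CO is limiting.
n(CO2) = (2/2) × 13.10 = 13.10 mol
V(CO2) = nRT/P = 13.10 × 62.36 × 793 / 15600 = 41.53 L

41.5 L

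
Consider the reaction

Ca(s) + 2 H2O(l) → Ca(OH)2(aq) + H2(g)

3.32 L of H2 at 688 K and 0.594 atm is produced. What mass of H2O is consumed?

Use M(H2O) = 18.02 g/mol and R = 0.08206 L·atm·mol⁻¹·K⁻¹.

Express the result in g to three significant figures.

n(H2) = PV/RT = (0.594 × 3.32) / (0.08206 × 688) = 0.03493 mol
n(H2O) = (2/1) × 0.03493 = 0.06986 mol
m(H2O) = 0.06986 × 18.02 = 1.259 g

1.26 g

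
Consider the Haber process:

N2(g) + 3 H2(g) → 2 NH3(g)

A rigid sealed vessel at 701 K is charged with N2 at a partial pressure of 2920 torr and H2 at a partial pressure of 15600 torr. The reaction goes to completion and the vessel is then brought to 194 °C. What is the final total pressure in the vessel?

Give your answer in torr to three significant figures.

8450 torr

Because the vessel is rigid and T is held at 701 K, work the stoichiometry in partial pressures (P_i = n_iRT/V).
P(H2) required for 2920 torr of N2 = (3/1) × 2920 = 8760 torr; available 15600 torr, so N2 is limiting.
P(H2) remaining = 15600 − (3/1) × 2920 = 6840 torr
P(gaseous products) = (2)/1 × 2920 = 5840 torr
P_total at 701 K = 6840 + 5840 = 12680 torr
Scaling to 194 °C: P = 12680 × 467.15/701 = 8450 torr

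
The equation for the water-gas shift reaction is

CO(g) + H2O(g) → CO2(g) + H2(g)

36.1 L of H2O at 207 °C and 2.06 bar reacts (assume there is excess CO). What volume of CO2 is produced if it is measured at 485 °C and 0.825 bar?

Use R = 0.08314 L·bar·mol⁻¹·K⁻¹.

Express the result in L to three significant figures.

n(H2O) = PV/RT = (2.06 × 36.1) / (0.08314 × 480.15) = 1.863 mol
n(CO2) = (1/1) × 1.863 = 1.863 mol
V = nRT/P = 1.863 × 0.08314 × 758.15 / 0.825 = 142.3 L

142 L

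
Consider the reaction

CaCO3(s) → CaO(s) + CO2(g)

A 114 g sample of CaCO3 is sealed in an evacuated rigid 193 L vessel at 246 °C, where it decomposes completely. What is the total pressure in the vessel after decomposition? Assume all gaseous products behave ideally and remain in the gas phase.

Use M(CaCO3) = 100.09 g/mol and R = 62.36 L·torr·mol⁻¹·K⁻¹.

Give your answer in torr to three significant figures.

n(CaCO3) = 114 / 100.09 = 1.139 mol
n(gas produced) = (1/1) × 1.139 = 1.139 mol
P = nRT/V = 1.139 × 62.36 × 519.15 / 193 = 191.1 torr

191 torr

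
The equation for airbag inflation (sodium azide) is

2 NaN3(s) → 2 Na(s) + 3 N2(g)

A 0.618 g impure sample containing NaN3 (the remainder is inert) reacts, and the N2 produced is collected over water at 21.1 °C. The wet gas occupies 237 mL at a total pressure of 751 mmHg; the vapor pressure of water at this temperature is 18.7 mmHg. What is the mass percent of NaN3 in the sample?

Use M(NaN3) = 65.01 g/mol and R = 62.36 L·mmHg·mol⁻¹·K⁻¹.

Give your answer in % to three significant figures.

P(N2) = 751 − 18.7 = 732.3 mmHg
n(N2) = PV/RT = (732.3 × 0.2370) / (62.36 × 294.25) = 0.009458 mol
n(NaN3) = (2/3) × 0.009458 = 0.006305 mol
m(NaN3) = 0.006305 × 65.01 = 0.4099 g
%NaN3 = 0.4099 / 0.618 × 100 = 66.33%

66.3 %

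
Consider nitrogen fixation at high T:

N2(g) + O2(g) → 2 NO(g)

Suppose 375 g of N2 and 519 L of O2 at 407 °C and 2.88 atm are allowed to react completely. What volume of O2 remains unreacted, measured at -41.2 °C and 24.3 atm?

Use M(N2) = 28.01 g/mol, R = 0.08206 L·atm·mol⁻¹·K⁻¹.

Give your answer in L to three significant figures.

n(N2) = 375 / 28.01 = 13.39 mol
n(O2) = PV/RT = (2.88 × 519) / (0.08206 × 680.15) = 26.78 mol
For 13.39 mol N2, stoichiometry requires (1/1) × 13.39 = 13.39 mol O2; 26.78 mol is available, so N2 is limiting.
n(O2) consumed = (1/1) × 13.39 = 13.39 mol; remaining = 26.78 − 13.39 = 13.39 mol
V(O2) = nRT/P = 13.39 × 0.08206 × 231.95 / 24.3 = 10.49 L

10.5 L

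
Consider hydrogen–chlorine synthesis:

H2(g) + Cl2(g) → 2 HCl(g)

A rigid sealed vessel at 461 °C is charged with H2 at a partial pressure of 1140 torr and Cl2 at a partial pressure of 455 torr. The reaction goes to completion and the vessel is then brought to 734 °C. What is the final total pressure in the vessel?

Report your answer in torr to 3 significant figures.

2190 torr

With V and T fixed, P_i ∝ n_i, so the mole ratios apply directly to partial pressures at 461 °C.
P(Cl2) required for 1140 torr of H2 = (1/1) × 1140 = 1140 torr; available 455 torr, so Cl2 is limiting.
P(H2) remaining = 1140 − (1/1) × 455 = 685.0 torr
P(gaseous products) = (2)/1 × 455 = 910.0 torr
P_total at 461 °C = 685.0 + 910.0 = 1595 torr
Scaling to 734 °C: P = 1595 × 1007.15/734.15 = 2188 torr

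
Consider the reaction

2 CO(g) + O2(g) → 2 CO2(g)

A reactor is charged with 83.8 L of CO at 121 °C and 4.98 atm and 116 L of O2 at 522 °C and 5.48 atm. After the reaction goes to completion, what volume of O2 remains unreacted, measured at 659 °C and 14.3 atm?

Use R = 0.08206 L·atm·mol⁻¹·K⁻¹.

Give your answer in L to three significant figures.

17.6 L

n(CO) = PV/RT = (4.98 × 83.8) / (0.08206 × 394.15) = 12.90 mol
n(O2) = PV/RT = (5.48 × 116) / (0.08206 × 795.15) = 9.742 mol
For 12.90 mol CO, stoichiometry requires (1/2) × 12.90 = 6.450 mol O2; 9.742 mol is available, so CO is limiting.
n(O2) consumed = (1/2) × 12.90 = 6.450 mol; remaining = 9.742 − 6.450 = 3.292 mol
V(O2) = nRT/P = 3.292 × 0.08206 × 932.15 / 14.3 = 17.61 L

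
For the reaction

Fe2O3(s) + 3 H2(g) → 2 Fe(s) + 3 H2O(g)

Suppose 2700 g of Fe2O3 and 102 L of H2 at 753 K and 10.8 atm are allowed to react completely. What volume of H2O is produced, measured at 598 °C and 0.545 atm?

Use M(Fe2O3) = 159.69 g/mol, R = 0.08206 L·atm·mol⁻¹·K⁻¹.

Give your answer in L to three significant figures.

2340 L

n(Fe2O3) = 2700 / 159.69 = 16.91 mol
n(H2) = PV/RT = (10.8 × 102) / (0.08206 × 753) = 17.83 mol
For 16.91 mol Fe2O3, stoichiometry requires (3/1) × 16.91 = 50.73 mol H2; 17.83 mol is available, so H2 is limiting.
n(H2O) = (3/3) × 17.83 = 17.83 mol
V(H2O) = nRT/P = 17.83 × 0.08206 × 871.15 / 0.545 = 2339 L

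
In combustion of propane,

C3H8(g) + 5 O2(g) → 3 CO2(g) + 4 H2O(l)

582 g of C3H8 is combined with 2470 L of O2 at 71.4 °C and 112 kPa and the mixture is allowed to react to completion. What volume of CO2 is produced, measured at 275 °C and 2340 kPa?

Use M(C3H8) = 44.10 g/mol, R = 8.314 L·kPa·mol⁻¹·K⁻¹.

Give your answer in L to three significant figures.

77.1 L

n(C3H8) = 582 / 44.10 = 13.20 mol
n(O2) = PV/RT = (112 × 2470) / (8.314 × 344.55) = 96.57 mol
For 13.20 mol C3H8, stoichiometry requires (5/1) × 13.20 = 66.00 mol O2; 96.57 mol is available, so C3H8 is limiting.
n(CO2) = (3/1) × 13.20 = 39.60 mol
V(CO2) = nRT/P = 39.60 × 8.314 × 548.15 / 2340 = 77.12 L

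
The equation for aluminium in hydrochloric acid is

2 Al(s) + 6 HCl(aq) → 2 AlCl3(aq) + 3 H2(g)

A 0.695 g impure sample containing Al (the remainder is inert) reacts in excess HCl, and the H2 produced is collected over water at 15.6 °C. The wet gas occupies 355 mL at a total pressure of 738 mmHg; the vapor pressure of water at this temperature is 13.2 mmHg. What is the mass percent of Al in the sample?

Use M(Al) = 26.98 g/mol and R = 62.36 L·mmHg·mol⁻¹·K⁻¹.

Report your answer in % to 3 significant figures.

P(H2) = 738 − 13.2 = 724.8 mmHg
n(H2) = PV/RT = (724.8 × 0.3550) / (62.36 × 288.75) = 0.01429 mol
n(Al) = (2/3) × 0.01429 = 0.009527 mol
m(Al) = 0.009527 × 26.98 = 0.2570 g
%Al = 0.2570 / 0.695 × 100 = 36.98%

37.0 %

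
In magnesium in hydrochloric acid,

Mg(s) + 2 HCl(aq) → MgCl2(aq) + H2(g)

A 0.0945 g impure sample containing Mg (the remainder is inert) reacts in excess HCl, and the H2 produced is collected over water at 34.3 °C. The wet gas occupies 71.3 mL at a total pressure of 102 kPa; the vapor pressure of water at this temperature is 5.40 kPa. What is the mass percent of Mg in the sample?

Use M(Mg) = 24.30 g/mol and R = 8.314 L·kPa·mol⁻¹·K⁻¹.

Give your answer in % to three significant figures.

69.3 %

P(H2) = 102 − 5.40 = 96.60 kPa
n(H2) = PV/RT = (96.60 × 0.07130) / (8.314 × 307.45) = 0.002695 mol
n(Mg) = (1/1) × 0.002695 = 0.002695 mol
m(Mg) = 0.002695 × 24.30 = 0.06549 g
%Mg = 0.06549 / 0.0945 × 100 = 69.30%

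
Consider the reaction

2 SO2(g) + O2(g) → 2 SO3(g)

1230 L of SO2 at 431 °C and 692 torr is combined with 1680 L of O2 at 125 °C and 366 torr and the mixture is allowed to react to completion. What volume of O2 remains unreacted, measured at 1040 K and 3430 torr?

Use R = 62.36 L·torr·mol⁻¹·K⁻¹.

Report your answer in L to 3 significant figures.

285 L

n(SO2) = PV/RT = (692 × 1230) / (62.36 × 704.15) = 19.38 mol
n(O2) = PV/RT = (366 × 1680) / (62.36 × 398.15) = 24.76 mol
For 19.38 mol SO2, stoichiometry requires (1/2) × 19.38 = 9.690 mol O2; 24.76 mol is available, so SO2 is limiting.
n(O2) consumed = (1/2) × 19.38 = 9.690 mol; remaining = 24.76 − 9.690 = 15.07 mol
V(O2) = nRT/P = 15.07 × 62.36 × 1040 / 3430 = 284.9 L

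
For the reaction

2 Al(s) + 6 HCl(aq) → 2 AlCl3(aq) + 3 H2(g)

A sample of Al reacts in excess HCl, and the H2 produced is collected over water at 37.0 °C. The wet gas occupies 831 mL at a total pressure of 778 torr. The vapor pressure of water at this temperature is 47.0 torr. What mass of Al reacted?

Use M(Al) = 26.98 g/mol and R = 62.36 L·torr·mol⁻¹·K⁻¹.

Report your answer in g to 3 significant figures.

0.565 g

P(H2) = 778 − 47.0 = 731.0 torr
n(H2) = PV/RT = (731.0 × 0.8310) / (62.36 × 310.15) = 0.03141 mol
n(Al) = (2/3) × 0.03141 = 0.02094 mol
m(Al) = 0.02094 × 26.98 = 0.5650 g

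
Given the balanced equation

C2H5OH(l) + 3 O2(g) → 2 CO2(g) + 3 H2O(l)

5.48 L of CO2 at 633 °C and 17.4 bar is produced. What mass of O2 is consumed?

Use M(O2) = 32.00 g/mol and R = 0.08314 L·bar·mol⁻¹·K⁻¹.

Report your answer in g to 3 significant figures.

60.8 g

n(CO2) = PV/RT = (17.4 × 5.48) / (0.08314 × 906.15) = 1.266 mol
n(O2) = (3/2) × 1.266 = 1.899 mol
m(O2) = 1.899 × 32.00 = 60.77 g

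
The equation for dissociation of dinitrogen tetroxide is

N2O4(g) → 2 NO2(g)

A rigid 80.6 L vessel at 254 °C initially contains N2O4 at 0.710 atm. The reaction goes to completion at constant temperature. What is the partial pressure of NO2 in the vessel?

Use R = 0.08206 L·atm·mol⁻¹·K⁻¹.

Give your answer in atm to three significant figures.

n(N2O4)₀ = PV/RT = (0.710 × 80.6) / (0.08206 × 527.15) = 1.323 mol
n(NO2) = (2/1) × 1.323 = 2.646 mol
P(NO2) = nRT/V = 2.646 × 0.08206 × 527.15 / 80.6 = 1.420 atm

1.42 atm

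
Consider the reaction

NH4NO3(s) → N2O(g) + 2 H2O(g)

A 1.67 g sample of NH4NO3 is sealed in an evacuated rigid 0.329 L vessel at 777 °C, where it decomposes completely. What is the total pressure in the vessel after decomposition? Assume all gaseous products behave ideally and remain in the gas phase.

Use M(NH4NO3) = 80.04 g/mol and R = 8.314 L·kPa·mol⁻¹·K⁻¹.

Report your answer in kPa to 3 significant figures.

n(NH4NO3) = 1.67 / 80.04 = 0.02086 mol
n(gas produced) = (3/1) × 0.02086 = 0.06258 mol
P = nRT/V = 0.06258 × 8.314 × 1050.15 / 0.329 = 1661 kPa

1660 kPa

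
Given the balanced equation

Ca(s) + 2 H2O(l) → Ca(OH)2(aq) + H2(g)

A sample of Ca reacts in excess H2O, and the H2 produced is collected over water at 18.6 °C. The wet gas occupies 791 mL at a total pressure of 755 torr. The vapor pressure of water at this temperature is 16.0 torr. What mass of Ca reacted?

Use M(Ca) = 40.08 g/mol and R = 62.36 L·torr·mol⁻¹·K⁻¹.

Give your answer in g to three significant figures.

P(H2) = 755 − 16.0 = 739.0 torr
n(H2) = PV/RT = (739.0 × 0.7910) / (62.36 × 291.75) = 0.03213 mol
n(Ca) = (1/1) × 0.03213 = 0.03213 mol
m(Ca) = 0.03213 × 40.08 = 1.288 g

1.29 g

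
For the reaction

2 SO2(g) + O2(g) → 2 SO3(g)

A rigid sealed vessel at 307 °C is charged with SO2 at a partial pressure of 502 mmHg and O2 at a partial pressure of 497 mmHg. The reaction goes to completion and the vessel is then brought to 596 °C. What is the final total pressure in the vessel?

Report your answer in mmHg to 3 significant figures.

With V and T fixed, P_i ∝ n_i, so the mole ratios apply directly to partial pressures at 307 °C.
P(O2) required for 502 mmHg of SO2 = (1/2) × 502 = 251.0 mmHg; available 497 mmHg, so SO2 is limiting.
P(O2) remaining = 497 − (1/2) × 502 = 246.0 mmHg
P(gaseous products) = (2)/2 × 502 = 502.0 mmHg
P_total at 307 °C = 246.0 + 502.0 = 748.0 mmHg
Scaling to 596 °C: P = 748.0 × 869.15/580.15 = 1121 mmHg

1120 mmHg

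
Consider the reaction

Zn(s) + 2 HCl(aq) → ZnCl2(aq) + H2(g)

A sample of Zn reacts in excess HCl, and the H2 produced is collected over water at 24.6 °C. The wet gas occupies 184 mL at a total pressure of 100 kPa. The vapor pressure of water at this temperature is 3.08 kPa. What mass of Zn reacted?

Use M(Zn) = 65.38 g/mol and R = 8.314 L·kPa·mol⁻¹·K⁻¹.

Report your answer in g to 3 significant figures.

0.471 g

P(H2) = 100 − 3.08 = 96.92 kPa
n(H2) = PV/RT = (96.92 × 0.1840) / (8.314 × 297.75) = 0.007204 mol
n(Zn) = (1/1) × 0.007204 = 0.007204 mol
m(Zn) = 0.007204 × 65.38 = 0.4710 g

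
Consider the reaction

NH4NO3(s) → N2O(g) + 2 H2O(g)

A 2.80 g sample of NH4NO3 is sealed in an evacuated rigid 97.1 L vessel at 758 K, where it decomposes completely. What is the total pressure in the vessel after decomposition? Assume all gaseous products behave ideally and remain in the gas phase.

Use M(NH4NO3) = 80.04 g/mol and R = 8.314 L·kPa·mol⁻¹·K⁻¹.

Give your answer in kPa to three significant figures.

n(NH4NO3) = 2.80 / 80.04 = 0.03498 mol
n(gas produced) = (3/1) × 0.03498 = 0.1049 mol
P = nRT/V = 0.1049 × 8.314 × 758 / 97.1 = 6.808 kPa

6.81 kPa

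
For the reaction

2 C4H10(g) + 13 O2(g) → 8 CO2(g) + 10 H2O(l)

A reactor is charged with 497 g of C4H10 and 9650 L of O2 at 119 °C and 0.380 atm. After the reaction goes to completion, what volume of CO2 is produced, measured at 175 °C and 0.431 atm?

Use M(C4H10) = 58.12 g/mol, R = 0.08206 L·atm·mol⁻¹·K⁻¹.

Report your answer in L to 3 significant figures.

2920 L

n(C4H10) = 497 / 58.12 = 8.551 mol
n(O2) = PV/RT = (0.380 × 9650) / (0.08206 × 392.15) = 114.0 mol
For 8.551 mol C4H10, stoichiometry requires (13/2) × 8.551 = 55.58 mol O2; 114.0 mol is available, so C4H10 is limiting.
n(CO2) = (8/2) × 8.551 = 34.20 mol
V(CO2) = nRT/P = 34.20 × 0.08206 × 448.15 / 0.431 = 2918 L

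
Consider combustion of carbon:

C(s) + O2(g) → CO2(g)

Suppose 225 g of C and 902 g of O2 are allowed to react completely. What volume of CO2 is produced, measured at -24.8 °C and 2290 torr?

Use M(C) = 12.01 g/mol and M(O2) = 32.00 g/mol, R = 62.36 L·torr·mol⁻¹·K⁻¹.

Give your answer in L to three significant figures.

n(C) = 225 / 12.01 = 18.73 mol
n(O2) = 902 / 32.00 = 28.19 mol
For 18.73 mol C, stoichiometry requires (1/1) × 18.73 = 18.73 mol O2; 28.19 mol is available, so C is limiting.
n(CO2) = (1/1) × 18.73 = 18.73 mol
V(CO2) = nRT/P = 18.73 × 62.36 × 248.35 / 2290 = 126.7 L

127 L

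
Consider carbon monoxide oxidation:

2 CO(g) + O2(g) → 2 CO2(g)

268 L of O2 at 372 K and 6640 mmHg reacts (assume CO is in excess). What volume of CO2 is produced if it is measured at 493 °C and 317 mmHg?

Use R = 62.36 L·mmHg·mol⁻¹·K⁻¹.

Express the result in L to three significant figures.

n(O2) = PV/RT = (6640 × 268) / (62.36 × 372) = 76.71 mol
n(CO2) = (2/1) × 76.71 = 153.4 mol
V = nRT/P = 153.4 × 62.36 × 766.15 / 317 = 23120 L

23100 L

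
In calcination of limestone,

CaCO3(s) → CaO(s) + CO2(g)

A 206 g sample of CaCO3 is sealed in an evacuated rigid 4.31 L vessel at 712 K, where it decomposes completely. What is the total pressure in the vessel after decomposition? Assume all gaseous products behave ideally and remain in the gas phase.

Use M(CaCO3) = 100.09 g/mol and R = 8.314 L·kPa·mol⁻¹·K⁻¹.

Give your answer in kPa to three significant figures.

2830 kPa

n(CaCO3) = 206 / 100.09 = 2.058 mol
n(gas produced) = (1/1) × 2.058 = 2.058 mol
P = nRT/V = 2.058 × 8.314 × 712 / 4.31 = 2827 kPa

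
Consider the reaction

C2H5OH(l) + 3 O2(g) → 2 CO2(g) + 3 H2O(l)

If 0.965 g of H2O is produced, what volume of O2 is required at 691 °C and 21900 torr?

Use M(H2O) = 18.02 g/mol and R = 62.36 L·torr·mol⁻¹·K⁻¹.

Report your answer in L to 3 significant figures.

0.147 L

n(H2O) = 0.9650 / 18.02 = 0.05355 mol
n(O2) = (3/3) × 0.05355 = 0.05355 mol
V = nRT/P = 0.05355 × 62.36 × 964.15 / 21900 = 0.1470 L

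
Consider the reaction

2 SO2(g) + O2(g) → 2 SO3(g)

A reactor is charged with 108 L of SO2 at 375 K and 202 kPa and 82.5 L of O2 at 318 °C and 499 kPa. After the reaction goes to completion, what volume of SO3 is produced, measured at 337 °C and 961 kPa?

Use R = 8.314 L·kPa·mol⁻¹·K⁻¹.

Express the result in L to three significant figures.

36.9 L

n(SO2) = PV/RT = (202 × 108) / (8.314 × 375) = 6.997 mol
n(O2) = PV/RT = (499 × 82.5) / (8.314 × 591.15) = 8.376 mol
For 6.997 mol SO2, stoichiometry requires (1/2) × 6.997 = 3.498 mol O2; 8.376 mol is available, so SO2 is limiting.
n(SO3) = (2/2) × 6.997 = 6.997 mol
V(SO3) = nRT/P = 6.997 × 8.314 × 610.15 / 961 = 36.93 L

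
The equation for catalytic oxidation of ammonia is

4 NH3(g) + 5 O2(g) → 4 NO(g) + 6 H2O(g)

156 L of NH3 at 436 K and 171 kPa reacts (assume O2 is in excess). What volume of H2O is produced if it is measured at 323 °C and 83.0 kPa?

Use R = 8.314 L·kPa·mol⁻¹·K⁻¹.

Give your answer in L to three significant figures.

n(NH3) = PV/RT = (171 × 156) / (8.314 × 436) = 7.359 mol
n(H2O) = (6/4) × 7.359 = 11.04 mol
V = nRT/P = 11.04 × 8.314 × 596.15 / 83.0 = 659.3 L

659 L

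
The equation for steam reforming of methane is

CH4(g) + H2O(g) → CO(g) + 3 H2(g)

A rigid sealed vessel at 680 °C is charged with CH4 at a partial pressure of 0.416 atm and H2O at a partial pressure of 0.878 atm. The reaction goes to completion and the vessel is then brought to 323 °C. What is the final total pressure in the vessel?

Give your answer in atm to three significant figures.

With V and T fixed, P_i ∝ n_i, so the mole ratios apply directly to partial pressures at 680 °C.
P(H2O) required for 0.416 atm of CH4 = (1/1) × 0.416 = 0.4160 atm; available 0.878 atm, so CH4 is limiting.
P(H2O) remaining = 0.878 − (1/1) × 0.416 = 0.4620 atm
P(gaseous products) = (1+3)/1 × 0.416 = 1.664 atm
P_total at 680 °C = 0.4620 + 1.664 = 2.126 atm
Scaling to 323 °C: P = 2.126 × 596.15/953.15 = 1.330 atm

1.33 atm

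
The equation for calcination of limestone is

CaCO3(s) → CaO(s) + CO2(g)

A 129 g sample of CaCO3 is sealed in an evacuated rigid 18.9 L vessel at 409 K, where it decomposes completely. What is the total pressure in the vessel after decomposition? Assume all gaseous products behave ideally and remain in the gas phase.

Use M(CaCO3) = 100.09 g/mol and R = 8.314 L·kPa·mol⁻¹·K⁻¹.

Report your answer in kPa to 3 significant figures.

232 kPa

n(CaCO3) = 129 / 100.09 = 1.289 mol
n(gas produced) = (1/1) × 1.289 = 1.289 mol
P = nRT/V = 1.289 × 8.314 × 409 / 18.9 = 231.9 kPa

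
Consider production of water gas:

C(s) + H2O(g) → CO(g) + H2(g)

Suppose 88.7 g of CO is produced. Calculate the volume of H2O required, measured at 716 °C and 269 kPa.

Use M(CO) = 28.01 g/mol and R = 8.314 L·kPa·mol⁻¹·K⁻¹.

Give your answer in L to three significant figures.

96.8 L

n(CO) = 88.70 / 28.01 = 3.167 mol
n(H2O) = (1/1) × 3.167 = 3.167 mol
V = nRT/P = 3.167 × 8.314 × 989.15 / 269 = 96.82 L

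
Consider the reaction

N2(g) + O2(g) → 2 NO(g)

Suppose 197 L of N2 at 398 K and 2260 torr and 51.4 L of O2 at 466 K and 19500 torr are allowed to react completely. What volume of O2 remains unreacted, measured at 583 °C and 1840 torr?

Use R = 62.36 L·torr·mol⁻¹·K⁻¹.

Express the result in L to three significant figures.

n(N2) = PV/RT = (2260 × 197) / (62.36 × 398) = 17.94 mol
n(O2) = PV/RT = (19500 × 51.4) / (62.36 × 466) = 34.49 mol
For 17.94 mol N2, stoichiometry requires (1/1) × 17.94 = 17.94 mol O2; 34.49 mol is available, so N2 is limiting.
n(O2) consumed = (1/1) × 17.94 = 17.94 mol; remaining = 34.49 − 17.94 = 16.55 mol
V(O2) = nRT/P = 16.55 × 62.36 × 856.15 / 1840 = 480.2 L

480 L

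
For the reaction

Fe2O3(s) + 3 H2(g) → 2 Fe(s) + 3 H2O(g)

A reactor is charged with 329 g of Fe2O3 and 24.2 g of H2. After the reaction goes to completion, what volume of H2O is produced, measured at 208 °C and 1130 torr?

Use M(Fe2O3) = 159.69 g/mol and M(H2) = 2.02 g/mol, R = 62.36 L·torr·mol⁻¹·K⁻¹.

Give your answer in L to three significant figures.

n(Fe2O3) = 329 / 159.69 = 2.060 mol
n(H2) = 24.2 / 2.02 = 11.98 mol
For 2.060 mol Fe2O3, stoichiometry requires (3/1) × 2.060 = 6.180 mol H2; 11.98 mol is available, so Fe2O3 is limiting.
n(H2O) = (3/1) × 2.060 = 6.180 mol
V(H2O) = nRT/P = 6.180 × 62.36 × 481.15 / 1130 = 164.1 L

164 L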